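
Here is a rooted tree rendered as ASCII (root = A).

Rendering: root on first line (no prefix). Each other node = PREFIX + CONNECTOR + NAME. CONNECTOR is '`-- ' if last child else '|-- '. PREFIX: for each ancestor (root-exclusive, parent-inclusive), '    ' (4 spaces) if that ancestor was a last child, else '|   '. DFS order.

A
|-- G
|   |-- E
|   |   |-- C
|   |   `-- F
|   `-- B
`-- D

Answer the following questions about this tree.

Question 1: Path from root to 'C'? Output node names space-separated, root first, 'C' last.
Walk down from root: A -> G -> E -> C

Answer: A G E C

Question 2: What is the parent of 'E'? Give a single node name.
Answer: G

Derivation:
Scan adjacency: E appears as child of G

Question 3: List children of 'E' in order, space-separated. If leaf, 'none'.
Answer: C F

Derivation:
Node E's children (from adjacency): C, F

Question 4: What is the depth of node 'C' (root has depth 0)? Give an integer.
Path from root to C: A -> G -> E -> C
Depth = number of edges = 3

Answer: 3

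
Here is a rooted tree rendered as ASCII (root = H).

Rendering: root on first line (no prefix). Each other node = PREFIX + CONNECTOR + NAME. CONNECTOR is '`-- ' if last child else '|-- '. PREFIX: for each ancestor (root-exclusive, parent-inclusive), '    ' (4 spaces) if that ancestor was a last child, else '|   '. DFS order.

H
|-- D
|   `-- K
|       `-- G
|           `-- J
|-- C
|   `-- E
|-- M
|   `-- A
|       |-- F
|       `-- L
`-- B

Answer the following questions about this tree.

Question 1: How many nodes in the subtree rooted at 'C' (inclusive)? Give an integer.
Answer: 2

Derivation:
Subtree rooted at C contains: C, E
Count = 2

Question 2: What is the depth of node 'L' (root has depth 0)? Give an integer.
Path from root to L: H -> M -> A -> L
Depth = number of edges = 3

Answer: 3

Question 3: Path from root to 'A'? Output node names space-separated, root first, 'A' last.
Answer: H M A

Derivation:
Walk down from root: H -> M -> A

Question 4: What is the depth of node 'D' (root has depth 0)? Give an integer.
Answer: 1

Derivation:
Path from root to D: H -> D
Depth = number of edges = 1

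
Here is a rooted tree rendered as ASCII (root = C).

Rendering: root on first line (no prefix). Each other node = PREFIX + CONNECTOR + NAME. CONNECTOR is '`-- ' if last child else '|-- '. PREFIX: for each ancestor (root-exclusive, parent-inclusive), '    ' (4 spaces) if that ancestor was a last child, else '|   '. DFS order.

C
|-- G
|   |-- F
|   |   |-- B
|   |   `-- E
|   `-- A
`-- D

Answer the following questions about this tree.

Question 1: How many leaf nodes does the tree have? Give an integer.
Leaves (nodes with no children): A, B, D, E

Answer: 4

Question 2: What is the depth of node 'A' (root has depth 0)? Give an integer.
Path from root to A: C -> G -> A
Depth = number of edges = 2

Answer: 2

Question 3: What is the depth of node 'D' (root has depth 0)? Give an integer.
Path from root to D: C -> D
Depth = number of edges = 1

Answer: 1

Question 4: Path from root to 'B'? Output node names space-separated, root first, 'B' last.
Answer: C G F B

Derivation:
Walk down from root: C -> G -> F -> B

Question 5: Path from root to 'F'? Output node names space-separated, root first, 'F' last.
Walk down from root: C -> G -> F

Answer: C G F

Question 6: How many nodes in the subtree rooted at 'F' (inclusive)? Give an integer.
Subtree rooted at F contains: B, E, F
Count = 3

Answer: 3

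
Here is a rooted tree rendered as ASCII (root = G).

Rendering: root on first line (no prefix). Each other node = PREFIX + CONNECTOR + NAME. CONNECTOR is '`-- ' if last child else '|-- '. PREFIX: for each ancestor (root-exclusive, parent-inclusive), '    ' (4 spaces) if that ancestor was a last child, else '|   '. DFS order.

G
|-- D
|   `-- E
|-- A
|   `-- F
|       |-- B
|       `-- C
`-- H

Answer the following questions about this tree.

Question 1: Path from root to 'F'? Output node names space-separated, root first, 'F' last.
Walk down from root: G -> A -> F

Answer: G A F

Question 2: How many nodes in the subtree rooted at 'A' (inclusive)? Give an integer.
Subtree rooted at A contains: A, B, C, F
Count = 4

Answer: 4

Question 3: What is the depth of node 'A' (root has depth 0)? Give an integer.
Answer: 1

Derivation:
Path from root to A: G -> A
Depth = number of edges = 1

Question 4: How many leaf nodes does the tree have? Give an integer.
Leaves (nodes with no children): B, C, E, H

Answer: 4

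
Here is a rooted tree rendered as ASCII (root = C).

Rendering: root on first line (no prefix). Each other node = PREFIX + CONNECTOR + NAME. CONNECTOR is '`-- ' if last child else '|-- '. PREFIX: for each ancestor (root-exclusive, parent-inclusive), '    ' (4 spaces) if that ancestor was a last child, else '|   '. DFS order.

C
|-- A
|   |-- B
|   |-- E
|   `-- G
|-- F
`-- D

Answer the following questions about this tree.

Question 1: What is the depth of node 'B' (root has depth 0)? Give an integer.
Answer: 2

Derivation:
Path from root to B: C -> A -> B
Depth = number of edges = 2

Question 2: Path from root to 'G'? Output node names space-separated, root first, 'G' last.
Walk down from root: C -> A -> G

Answer: C A G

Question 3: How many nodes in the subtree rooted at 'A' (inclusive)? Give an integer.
Answer: 4

Derivation:
Subtree rooted at A contains: A, B, E, G
Count = 4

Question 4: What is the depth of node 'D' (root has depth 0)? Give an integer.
Answer: 1

Derivation:
Path from root to D: C -> D
Depth = number of edges = 1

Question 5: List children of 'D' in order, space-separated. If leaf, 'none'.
Node D's children (from adjacency): (leaf)

Answer: none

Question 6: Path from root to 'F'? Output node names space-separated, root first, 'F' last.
Answer: C F

Derivation:
Walk down from root: C -> F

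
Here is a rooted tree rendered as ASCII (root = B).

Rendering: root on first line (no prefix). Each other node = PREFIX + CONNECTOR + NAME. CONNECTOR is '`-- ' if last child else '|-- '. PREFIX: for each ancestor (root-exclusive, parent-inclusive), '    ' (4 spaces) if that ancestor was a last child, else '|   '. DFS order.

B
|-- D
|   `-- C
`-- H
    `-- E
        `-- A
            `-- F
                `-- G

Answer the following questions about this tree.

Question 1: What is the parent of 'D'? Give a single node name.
Answer: B

Derivation:
Scan adjacency: D appears as child of B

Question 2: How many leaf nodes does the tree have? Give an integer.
Leaves (nodes with no children): C, G

Answer: 2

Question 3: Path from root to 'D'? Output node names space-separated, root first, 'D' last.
Answer: B D

Derivation:
Walk down from root: B -> D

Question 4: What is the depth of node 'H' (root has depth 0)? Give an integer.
Path from root to H: B -> H
Depth = number of edges = 1

Answer: 1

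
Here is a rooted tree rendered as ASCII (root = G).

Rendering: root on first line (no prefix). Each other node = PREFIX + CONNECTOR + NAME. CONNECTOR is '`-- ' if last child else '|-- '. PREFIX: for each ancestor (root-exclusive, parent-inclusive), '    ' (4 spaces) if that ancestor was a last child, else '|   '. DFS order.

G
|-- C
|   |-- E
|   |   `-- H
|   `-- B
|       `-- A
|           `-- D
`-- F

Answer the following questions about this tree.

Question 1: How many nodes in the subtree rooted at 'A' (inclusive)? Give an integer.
Answer: 2

Derivation:
Subtree rooted at A contains: A, D
Count = 2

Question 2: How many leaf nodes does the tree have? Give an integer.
Answer: 3

Derivation:
Leaves (nodes with no children): D, F, H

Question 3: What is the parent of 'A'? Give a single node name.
Scan adjacency: A appears as child of B

Answer: B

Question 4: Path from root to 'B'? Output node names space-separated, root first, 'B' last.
Walk down from root: G -> C -> B

Answer: G C B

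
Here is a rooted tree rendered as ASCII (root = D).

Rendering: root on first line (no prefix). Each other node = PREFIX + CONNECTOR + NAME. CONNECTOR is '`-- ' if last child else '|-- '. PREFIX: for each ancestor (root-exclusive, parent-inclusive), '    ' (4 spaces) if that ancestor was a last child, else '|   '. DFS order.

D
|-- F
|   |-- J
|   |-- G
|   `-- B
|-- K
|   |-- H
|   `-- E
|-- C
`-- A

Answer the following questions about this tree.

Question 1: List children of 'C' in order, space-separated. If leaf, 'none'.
Node C's children (from adjacency): (leaf)

Answer: none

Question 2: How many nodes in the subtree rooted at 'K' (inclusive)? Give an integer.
Subtree rooted at K contains: E, H, K
Count = 3

Answer: 3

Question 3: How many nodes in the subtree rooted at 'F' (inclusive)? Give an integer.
Answer: 4

Derivation:
Subtree rooted at F contains: B, F, G, J
Count = 4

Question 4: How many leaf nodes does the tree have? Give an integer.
Leaves (nodes with no children): A, B, C, E, G, H, J

Answer: 7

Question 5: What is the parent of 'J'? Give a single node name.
Scan adjacency: J appears as child of F

Answer: F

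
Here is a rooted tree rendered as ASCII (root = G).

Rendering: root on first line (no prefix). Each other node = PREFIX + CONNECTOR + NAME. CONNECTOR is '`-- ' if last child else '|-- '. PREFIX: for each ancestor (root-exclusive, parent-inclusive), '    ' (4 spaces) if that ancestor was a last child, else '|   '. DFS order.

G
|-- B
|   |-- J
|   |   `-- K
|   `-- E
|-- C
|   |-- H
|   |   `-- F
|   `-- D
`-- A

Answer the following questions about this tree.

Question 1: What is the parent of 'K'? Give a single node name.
Scan adjacency: K appears as child of J

Answer: J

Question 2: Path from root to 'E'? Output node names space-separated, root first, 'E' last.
Walk down from root: G -> B -> E

Answer: G B E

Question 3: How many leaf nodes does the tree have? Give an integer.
Leaves (nodes with no children): A, D, E, F, K

Answer: 5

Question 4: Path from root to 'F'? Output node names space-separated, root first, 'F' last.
Answer: G C H F

Derivation:
Walk down from root: G -> C -> H -> F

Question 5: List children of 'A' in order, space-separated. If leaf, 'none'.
Node A's children (from adjacency): (leaf)

Answer: none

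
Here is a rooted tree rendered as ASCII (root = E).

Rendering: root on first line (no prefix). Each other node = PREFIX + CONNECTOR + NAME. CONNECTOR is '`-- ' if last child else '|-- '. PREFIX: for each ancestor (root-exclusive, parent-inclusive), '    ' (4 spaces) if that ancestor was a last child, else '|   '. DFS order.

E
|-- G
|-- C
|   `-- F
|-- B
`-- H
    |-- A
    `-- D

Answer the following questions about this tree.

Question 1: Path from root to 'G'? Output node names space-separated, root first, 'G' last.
Answer: E G

Derivation:
Walk down from root: E -> G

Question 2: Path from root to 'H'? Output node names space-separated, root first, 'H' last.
Answer: E H

Derivation:
Walk down from root: E -> H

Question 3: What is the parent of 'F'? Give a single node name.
Scan adjacency: F appears as child of C

Answer: C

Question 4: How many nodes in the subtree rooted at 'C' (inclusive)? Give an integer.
Answer: 2

Derivation:
Subtree rooted at C contains: C, F
Count = 2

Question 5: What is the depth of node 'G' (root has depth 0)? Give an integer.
Answer: 1

Derivation:
Path from root to G: E -> G
Depth = number of edges = 1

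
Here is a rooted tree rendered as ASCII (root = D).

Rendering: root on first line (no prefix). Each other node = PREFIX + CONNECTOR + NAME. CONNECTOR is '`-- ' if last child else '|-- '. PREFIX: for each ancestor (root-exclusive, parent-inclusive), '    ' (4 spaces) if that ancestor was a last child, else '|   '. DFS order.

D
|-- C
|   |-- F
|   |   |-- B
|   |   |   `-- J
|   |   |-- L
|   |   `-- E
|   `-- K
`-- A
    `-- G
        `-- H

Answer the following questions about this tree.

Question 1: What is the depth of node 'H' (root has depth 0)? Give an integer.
Path from root to H: D -> A -> G -> H
Depth = number of edges = 3

Answer: 3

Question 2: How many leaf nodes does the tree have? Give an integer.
Leaves (nodes with no children): E, H, J, K, L

Answer: 5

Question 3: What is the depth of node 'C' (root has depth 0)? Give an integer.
Answer: 1

Derivation:
Path from root to C: D -> C
Depth = number of edges = 1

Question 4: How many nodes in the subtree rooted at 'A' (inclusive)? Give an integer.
Answer: 3

Derivation:
Subtree rooted at A contains: A, G, H
Count = 3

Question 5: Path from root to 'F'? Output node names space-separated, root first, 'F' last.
Walk down from root: D -> C -> F

Answer: D C F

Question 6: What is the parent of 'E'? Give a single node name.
Scan adjacency: E appears as child of F

Answer: F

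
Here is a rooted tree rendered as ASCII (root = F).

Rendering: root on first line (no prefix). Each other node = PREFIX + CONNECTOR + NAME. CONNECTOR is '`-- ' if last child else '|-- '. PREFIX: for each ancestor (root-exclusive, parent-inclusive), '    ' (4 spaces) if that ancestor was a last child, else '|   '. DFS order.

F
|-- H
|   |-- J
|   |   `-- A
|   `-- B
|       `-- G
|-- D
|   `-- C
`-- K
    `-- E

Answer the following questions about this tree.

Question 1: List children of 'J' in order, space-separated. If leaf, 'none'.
Node J's children (from adjacency): A

Answer: A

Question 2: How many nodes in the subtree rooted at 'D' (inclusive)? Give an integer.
Answer: 2

Derivation:
Subtree rooted at D contains: C, D
Count = 2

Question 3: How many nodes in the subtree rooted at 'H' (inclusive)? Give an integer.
Answer: 5

Derivation:
Subtree rooted at H contains: A, B, G, H, J
Count = 5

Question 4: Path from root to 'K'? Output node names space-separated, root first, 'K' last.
Walk down from root: F -> K

Answer: F K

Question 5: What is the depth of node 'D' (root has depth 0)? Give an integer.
Answer: 1

Derivation:
Path from root to D: F -> D
Depth = number of edges = 1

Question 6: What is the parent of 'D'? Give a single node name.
Scan adjacency: D appears as child of F

Answer: F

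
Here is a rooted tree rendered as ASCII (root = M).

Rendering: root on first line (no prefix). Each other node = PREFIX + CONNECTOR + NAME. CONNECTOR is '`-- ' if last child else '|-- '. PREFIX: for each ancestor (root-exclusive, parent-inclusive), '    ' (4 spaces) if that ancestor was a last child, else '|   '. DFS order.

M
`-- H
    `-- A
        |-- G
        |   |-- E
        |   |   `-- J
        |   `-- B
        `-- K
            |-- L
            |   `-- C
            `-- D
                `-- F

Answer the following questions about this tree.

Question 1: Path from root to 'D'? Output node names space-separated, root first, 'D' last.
Answer: M H A K D

Derivation:
Walk down from root: M -> H -> A -> K -> D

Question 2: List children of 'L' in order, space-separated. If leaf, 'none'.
Node L's children (from adjacency): C

Answer: C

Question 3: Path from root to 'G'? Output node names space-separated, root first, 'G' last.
Walk down from root: M -> H -> A -> G

Answer: M H A G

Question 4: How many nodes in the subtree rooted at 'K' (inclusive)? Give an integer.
Subtree rooted at K contains: C, D, F, K, L
Count = 5

Answer: 5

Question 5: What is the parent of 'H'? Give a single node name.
Scan adjacency: H appears as child of M

Answer: M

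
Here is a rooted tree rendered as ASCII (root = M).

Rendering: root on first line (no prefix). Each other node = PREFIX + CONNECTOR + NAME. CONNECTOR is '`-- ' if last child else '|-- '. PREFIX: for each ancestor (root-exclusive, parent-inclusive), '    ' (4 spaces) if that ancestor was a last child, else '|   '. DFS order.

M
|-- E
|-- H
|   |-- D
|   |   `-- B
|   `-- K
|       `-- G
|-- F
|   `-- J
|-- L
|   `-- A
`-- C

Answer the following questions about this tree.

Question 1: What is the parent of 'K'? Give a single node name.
Answer: H

Derivation:
Scan adjacency: K appears as child of H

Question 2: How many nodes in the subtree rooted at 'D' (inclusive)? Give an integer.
Answer: 2

Derivation:
Subtree rooted at D contains: B, D
Count = 2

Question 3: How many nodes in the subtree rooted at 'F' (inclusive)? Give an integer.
Subtree rooted at F contains: F, J
Count = 2

Answer: 2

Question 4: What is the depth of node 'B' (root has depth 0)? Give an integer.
Answer: 3

Derivation:
Path from root to B: M -> H -> D -> B
Depth = number of edges = 3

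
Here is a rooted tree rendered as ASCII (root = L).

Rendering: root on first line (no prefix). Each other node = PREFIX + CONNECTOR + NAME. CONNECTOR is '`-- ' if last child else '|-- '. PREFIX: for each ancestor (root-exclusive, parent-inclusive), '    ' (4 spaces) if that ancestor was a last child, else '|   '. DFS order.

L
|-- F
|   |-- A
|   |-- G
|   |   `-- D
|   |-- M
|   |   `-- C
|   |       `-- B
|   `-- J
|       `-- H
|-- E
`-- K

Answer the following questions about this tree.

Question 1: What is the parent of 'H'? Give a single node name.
Scan adjacency: H appears as child of J

Answer: J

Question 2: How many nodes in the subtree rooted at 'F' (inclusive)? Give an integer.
Answer: 9

Derivation:
Subtree rooted at F contains: A, B, C, D, F, G, H, J, M
Count = 9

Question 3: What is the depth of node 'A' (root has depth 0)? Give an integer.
Path from root to A: L -> F -> A
Depth = number of edges = 2

Answer: 2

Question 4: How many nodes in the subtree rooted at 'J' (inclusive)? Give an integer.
Subtree rooted at J contains: H, J
Count = 2

Answer: 2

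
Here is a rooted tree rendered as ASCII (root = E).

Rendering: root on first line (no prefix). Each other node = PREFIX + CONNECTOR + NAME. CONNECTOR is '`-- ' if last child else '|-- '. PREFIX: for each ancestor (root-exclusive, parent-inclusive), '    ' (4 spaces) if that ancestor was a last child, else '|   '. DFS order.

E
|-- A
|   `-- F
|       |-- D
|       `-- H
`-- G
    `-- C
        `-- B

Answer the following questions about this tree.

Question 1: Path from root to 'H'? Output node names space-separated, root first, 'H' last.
Answer: E A F H

Derivation:
Walk down from root: E -> A -> F -> H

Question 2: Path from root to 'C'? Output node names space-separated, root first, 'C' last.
Walk down from root: E -> G -> C

Answer: E G C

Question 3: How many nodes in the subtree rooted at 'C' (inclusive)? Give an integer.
Answer: 2

Derivation:
Subtree rooted at C contains: B, C
Count = 2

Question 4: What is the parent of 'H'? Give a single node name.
Answer: F

Derivation:
Scan adjacency: H appears as child of F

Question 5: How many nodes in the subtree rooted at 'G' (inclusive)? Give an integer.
Answer: 3

Derivation:
Subtree rooted at G contains: B, C, G
Count = 3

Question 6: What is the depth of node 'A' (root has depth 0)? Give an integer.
Path from root to A: E -> A
Depth = number of edges = 1

Answer: 1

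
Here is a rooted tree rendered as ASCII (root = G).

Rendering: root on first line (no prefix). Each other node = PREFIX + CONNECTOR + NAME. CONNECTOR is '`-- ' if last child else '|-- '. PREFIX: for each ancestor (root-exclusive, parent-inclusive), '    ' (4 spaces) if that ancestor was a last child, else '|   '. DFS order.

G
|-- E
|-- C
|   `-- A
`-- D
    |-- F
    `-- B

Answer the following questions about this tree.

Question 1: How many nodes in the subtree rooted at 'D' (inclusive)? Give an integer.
Subtree rooted at D contains: B, D, F
Count = 3

Answer: 3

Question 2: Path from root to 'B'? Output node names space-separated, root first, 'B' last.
Walk down from root: G -> D -> B

Answer: G D B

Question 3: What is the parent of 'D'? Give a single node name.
Answer: G

Derivation:
Scan adjacency: D appears as child of G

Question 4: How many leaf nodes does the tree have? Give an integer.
Leaves (nodes with no children): A, B, E, F

Answer: 4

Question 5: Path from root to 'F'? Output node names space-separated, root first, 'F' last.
Walk down from root: G -> D -> F

Answer: G D F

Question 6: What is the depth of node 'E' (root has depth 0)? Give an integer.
Answer: 1

Derivation:
Path from root to E: G -> E
Depth = number of edges = 1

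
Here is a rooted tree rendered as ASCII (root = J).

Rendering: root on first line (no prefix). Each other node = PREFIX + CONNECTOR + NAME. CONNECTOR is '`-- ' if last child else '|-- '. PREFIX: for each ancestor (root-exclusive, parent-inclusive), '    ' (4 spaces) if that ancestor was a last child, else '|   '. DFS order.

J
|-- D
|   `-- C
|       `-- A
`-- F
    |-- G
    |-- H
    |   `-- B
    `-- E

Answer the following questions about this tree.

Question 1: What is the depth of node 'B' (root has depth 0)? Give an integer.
Answer: 3

Derivation:
Path from root to B: J -> F -> H -> B
Depth = number of edges = 3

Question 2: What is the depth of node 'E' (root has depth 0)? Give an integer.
Path from root to E: J -> F -> E
Depth = number of edges = 2

Answer: 2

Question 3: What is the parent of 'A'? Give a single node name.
Scan adjacency: A appears as child of C

Answer: C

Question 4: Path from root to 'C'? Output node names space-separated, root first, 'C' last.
Answer: J D C

Derivation:
Walk down from root: J -> D -> C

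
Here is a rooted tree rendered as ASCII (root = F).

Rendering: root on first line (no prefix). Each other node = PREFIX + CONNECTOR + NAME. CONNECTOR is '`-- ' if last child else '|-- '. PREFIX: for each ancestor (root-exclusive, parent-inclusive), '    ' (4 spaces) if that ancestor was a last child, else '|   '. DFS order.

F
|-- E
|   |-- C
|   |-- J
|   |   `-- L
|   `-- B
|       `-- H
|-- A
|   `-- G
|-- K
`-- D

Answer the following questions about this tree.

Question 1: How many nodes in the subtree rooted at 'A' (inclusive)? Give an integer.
Answer: 2

Derivation:
Subtree rooted at A contains: A, G
Count = 2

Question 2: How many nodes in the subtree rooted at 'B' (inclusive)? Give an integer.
Subtree rooted at B contains: B, H
Count = 2

Answer: 2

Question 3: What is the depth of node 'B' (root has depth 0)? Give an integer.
Answer: 2

Derivation:
Path from root to B: F -> E -> B
Depth = number of edges = 2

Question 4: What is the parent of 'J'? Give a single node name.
Scan adjacency: J appears as child of E

Answer: E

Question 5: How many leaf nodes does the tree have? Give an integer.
Leaves (nodes with no children): C, D, G, H, K, L

Answer: 6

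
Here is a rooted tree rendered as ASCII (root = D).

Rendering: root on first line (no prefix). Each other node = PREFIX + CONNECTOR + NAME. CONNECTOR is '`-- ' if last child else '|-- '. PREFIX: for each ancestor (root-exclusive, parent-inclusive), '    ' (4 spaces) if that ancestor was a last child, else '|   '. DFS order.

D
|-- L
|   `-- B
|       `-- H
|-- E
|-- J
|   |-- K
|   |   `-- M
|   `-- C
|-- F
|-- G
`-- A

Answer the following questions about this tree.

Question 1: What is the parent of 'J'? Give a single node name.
Scan adjacency: J appears as child of D

Answer: D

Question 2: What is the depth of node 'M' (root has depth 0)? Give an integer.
Path from root to M: D -> J -> K -> M
Depth = number of edges = 3

Answer: 3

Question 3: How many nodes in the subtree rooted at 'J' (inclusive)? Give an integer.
Subtree rooted at J contains: C, J, K, M
Count = 4

Answer: 4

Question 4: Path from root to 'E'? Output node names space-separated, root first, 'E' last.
Answer: D E

Derivation:
Walk down from root: D -> E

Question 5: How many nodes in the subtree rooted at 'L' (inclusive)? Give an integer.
Answer: 3

Derivation:
Subtree rooted at L contains: B, H, L
Count = 3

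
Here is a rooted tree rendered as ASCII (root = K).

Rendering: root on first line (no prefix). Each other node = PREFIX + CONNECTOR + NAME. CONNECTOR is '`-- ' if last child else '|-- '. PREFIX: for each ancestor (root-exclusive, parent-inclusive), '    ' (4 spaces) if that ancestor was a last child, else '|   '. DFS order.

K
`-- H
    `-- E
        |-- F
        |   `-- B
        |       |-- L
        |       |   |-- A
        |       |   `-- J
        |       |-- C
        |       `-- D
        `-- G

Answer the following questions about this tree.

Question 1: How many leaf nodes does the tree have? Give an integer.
Answer: 5

Derivation:
Leaves (nodes with no children): A, C, D, G, J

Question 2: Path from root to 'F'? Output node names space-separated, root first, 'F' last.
Answer: K H E F

Derivation:
Walk down from root: K -> H -> E -> F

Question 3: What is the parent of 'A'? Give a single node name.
Scan adjacency: A appears as child of L

Answer: L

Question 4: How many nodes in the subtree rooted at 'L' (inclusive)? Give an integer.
Subtree rooted at L contains: A, J, L
Count = 3

Answer: 3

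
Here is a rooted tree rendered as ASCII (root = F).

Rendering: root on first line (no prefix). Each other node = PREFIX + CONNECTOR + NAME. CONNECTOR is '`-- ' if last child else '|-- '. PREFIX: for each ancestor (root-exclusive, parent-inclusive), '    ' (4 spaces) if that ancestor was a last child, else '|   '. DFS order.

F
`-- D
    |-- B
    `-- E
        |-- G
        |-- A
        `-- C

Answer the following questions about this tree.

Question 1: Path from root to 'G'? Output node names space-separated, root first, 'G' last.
Answer: F D E G

Derivation:
Walk down from root: F -> D -> E -> G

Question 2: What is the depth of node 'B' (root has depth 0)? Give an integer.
Answer: 2

Derivation:
Path from root to B: F -> D -> B
Depth = number of edges = 2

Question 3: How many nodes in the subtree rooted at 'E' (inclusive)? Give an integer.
Answer: 4

Derivation:
Subtree rooted at E contains: A, C, E, G
Count = 4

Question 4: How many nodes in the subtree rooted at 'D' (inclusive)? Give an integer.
Answer: 6

Derivation:
Subtree rooted at D contains: A, B, C, D, E, G
Count = 6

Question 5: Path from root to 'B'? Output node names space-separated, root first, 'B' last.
Answer: F D B

Derivation:
Walk down from root: F -> D -> B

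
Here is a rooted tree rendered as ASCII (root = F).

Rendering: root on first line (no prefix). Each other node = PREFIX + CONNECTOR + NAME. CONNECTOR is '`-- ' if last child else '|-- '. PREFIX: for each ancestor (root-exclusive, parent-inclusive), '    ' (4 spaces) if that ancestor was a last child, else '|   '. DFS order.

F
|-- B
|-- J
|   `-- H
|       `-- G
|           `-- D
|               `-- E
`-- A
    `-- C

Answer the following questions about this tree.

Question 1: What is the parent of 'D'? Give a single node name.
Scan adjacency: D appears as child of G

Answer: G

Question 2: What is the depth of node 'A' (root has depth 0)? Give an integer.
Answer: 1

Derivation:
Path from root to A: F -> A
Depth = number of edges = 1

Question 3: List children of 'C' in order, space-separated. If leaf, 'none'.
Answer: none

Derivation:
Node C's children (from adjacency): (leaf)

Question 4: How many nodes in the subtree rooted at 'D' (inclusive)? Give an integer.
Answer: 2

Derivation:
Subtree rooted at D contains: D, E
Count = 2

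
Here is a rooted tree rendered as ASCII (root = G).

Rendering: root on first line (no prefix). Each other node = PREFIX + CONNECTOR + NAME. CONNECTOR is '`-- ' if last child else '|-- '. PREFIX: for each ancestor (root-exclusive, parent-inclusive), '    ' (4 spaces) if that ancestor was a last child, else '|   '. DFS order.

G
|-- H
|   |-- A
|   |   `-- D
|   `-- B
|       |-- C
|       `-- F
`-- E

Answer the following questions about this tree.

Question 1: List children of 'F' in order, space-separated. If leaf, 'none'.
Answer: none

Derivation:
Node F's children (from adjacency): (leaf)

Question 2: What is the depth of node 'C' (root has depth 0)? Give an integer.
Path from root to C: G -> H -> B -> C
Depth = number of edges = 3

Answer: 3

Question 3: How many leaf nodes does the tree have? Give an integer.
Leaves (nodes with no children): C, D, E, F

Answer: 4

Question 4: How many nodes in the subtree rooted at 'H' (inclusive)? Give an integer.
Subtree rooted at H contains: A, B, C, D, F, H
Count = 6

Answer: 6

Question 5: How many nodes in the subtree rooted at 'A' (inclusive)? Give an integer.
Subtree rooted at A contains: A, D
Count = 2

Answer: 2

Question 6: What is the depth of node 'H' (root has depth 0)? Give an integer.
Path from root to H: G -> H
Depth = number of edges = 1

Answer: 1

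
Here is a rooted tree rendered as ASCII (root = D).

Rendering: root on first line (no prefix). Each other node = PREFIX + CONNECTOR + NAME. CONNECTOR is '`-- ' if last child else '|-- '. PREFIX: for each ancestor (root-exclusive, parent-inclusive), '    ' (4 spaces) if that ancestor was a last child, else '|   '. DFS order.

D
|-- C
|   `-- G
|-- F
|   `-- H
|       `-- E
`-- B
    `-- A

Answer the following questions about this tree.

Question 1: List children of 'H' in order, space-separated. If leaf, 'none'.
Node H's children (from adjacency): E

Answer: E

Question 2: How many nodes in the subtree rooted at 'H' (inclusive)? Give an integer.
Subtree rooted at H contains: E, H
Count = 2

Answer: 2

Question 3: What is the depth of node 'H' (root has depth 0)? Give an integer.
Path from root to H: D -> F -> H
Depth = number of edges = 2

Answer: 2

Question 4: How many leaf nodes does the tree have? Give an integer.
Answer: 3

Derivation:
Leaves (nodes with no children): A, E, G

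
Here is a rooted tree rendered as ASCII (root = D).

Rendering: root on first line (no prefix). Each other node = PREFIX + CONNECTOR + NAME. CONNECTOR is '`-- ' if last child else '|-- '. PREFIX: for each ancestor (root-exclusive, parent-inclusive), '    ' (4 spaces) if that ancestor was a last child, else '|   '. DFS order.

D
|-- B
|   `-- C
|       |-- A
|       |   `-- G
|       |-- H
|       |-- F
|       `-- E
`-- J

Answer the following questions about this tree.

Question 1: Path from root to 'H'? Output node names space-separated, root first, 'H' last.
Walk down from root: D -> B -> C -> H

Answer: D B C H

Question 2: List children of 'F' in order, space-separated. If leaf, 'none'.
Node F's children (from adjacency): (leaf)

Answer: none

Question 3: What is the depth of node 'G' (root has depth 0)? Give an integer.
Answer: 4

Derivation:
Path from root to G: D -> B -> C -> A -> G
Depth = number of edges = 4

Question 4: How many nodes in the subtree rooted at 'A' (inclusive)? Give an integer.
Answer: 2

Derivation:
Subtree rooted at A contains: A, G
Count = 2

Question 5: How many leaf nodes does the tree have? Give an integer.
Answer: 5

Derivation:
Leaves (nodes with no children): E, F, G, H, J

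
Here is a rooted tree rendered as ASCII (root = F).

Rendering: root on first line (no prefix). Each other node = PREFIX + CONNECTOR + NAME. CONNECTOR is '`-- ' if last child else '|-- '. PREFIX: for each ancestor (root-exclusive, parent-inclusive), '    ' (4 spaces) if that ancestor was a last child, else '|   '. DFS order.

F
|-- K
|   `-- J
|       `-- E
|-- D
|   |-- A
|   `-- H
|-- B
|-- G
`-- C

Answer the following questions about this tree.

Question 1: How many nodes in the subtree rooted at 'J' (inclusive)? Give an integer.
Subtree rooted at J contains: E, J
Count = 2

Answer: 2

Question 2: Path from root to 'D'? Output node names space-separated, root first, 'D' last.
Walk down from root: F -> D

Answer: F D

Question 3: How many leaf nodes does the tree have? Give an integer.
Answer: 6

Derivation:
Leaves (nodes with no children): A, B, C, E, G, H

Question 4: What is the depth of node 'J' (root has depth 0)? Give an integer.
Path from root to J: F -> K -> J
Depth = number of edges = 2

Answer: 2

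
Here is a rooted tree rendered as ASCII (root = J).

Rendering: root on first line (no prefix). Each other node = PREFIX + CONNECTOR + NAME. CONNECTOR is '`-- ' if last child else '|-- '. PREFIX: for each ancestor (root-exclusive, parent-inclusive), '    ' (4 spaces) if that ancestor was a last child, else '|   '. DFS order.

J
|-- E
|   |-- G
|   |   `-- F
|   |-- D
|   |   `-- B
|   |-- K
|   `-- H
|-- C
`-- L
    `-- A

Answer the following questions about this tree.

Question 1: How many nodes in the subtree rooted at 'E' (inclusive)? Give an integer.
Subtree rooted at E contains: B, D, E, F, G, H, K
Count = 7

Answer: 7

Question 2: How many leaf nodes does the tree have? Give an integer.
Answer: 6

Derivation:
Leaves (nodes with no children): A, B, C, F, H, K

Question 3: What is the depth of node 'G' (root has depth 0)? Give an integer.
Path from root to G: J -> E -> G
Depth = number of edges = 2

Answer: 2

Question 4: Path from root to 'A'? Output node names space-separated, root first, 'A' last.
Answer: J L A

Derivation:
Walk down from root: J -> L -> A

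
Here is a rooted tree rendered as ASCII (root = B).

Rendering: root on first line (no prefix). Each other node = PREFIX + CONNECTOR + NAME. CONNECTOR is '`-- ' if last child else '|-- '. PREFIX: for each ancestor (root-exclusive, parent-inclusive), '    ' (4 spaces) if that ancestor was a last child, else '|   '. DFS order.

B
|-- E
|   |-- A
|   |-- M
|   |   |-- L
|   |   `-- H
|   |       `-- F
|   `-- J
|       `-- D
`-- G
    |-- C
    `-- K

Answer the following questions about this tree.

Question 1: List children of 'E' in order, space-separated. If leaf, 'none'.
Answer: A M J

Derivation:
Node E's children (from adjacency): A, M, J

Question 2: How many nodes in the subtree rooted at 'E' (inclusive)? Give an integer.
Answer: 8

Derivation:
Subtree rooted at E contains: A, D, E, F, H, J, L, M
Count = 8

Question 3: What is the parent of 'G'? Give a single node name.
Answer: B

Derivation:
Scan adjacency: G appears as child of B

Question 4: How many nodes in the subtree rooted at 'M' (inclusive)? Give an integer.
Subtree rooted at M contains: F, H, L, M
Count = 4

Answer: 4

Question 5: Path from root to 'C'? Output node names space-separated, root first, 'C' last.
Walk down from root: B -> G -> C

Answer: B G C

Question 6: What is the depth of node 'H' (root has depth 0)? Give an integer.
Path from root to H: B -> E -> M -> H
Depth = number of edges = 3

Answer: 3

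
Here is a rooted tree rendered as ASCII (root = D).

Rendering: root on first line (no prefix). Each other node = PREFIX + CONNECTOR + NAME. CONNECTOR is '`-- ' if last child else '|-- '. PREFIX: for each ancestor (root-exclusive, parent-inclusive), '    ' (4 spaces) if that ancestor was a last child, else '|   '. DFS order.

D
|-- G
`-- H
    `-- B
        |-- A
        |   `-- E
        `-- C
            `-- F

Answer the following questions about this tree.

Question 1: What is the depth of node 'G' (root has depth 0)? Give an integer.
Path from root to G: D -> G
Depth = number of edges = 1

Answer: 1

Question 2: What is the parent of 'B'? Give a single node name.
Scan adjacency: B appears as child of H

Answer: H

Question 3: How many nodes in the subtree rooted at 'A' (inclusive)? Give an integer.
Subtree rooted at A contains: A, E
Count = 2

Answer: 2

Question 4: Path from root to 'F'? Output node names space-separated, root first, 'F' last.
Walk down from root: D -> H -> B -> C -> F

Answer: D H B C F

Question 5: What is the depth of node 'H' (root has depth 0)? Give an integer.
Path from root to H: D -> H
Depth = number of edges = 1

Answer: 1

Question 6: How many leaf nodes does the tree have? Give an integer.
Answer: 3

Derivation:
Leaves (nodes with no children): E, F, G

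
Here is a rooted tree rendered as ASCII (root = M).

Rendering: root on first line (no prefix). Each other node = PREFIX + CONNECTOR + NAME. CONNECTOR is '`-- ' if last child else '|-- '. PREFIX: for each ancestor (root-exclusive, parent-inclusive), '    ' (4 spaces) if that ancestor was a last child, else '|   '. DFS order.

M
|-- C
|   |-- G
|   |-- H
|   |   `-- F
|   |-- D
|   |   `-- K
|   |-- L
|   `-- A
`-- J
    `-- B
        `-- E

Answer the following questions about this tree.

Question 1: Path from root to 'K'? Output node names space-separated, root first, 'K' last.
Walk down from root: M -> C -> D -> K

Answer: M C D K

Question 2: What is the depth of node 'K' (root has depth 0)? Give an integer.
Answer: 3

Derivation:
Path from root to K: M -> C -> D -> K
Depth = number of edges = 3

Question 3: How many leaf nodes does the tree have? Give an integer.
Answer: 6

Derivation:
Leaves (nodes with no children): A, E, F, G, K, L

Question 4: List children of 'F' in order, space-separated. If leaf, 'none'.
Node F's children (from adjacency): (leaf)

Answer: none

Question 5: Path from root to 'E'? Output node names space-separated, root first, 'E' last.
Answer: M J B E

Derivation:
Walk down from root: M -> J -> B -> E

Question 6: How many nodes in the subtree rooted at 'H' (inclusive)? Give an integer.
Subtree rooted at H contains: F, H
Count = 2

Answer: 2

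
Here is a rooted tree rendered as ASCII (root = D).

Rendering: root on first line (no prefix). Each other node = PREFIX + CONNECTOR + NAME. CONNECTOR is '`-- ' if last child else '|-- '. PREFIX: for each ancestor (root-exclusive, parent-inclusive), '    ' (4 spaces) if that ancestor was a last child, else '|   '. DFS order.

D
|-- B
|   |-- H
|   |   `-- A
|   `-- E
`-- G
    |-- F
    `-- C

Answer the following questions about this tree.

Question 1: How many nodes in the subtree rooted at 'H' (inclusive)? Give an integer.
Subtree rooted at H contains: A, H
Count = 2

Answer: 2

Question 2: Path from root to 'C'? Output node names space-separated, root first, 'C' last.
Walk down from root: D -> G -> C

Answer: D G C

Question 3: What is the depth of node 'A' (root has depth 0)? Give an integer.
Answer: 3

Derivation:
Path from root to A: D -> B -> H -> A
Depth = number of edges = 3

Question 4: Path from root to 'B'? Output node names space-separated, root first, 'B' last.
Answer: D B

Derivation:
Walk down from root: D -> B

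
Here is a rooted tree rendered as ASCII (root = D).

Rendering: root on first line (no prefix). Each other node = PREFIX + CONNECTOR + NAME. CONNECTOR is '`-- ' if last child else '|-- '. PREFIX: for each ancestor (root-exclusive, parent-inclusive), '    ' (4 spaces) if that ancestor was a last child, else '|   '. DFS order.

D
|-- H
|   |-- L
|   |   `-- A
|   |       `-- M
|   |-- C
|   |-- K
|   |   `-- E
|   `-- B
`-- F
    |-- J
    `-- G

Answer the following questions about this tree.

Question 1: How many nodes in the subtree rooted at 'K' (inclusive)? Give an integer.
Answer: 2

Derivation:
Subtree rooted at K contains: E, K
Count = 2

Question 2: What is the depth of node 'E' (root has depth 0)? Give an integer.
Answer: 3

Derivation:
Path from root to E: D -> H -> K -> E
Depth = number of edges = 3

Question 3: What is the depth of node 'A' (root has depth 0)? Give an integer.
Answer: 3

Derivation:
Path from root to A: D -> H -> L -> A
Depth = number of edges = 3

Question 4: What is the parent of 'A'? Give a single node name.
Scan adjacency: A appears as child of L

Answer: L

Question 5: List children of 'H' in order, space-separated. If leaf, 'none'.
Node H's children (from adjacency): L, C, K, B

Answer: L C K B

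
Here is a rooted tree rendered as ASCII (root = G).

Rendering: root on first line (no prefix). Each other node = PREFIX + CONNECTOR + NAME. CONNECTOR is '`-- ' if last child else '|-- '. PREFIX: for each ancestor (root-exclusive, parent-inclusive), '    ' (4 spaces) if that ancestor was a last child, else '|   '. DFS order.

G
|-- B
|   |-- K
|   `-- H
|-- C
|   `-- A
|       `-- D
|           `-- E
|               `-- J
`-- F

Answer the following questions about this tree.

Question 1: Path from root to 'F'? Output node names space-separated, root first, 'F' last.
Walk down from root: G -> F

Answer: G F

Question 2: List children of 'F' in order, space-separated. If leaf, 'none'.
Answer: none

Derivation:
Node F's children (from adjacency): (leaf)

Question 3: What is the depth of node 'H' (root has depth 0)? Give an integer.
Answer: 2

Derivation:
Path from root to H: G -> B -> H
Depth = number of edges = 2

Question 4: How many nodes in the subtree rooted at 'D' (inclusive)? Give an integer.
Answer: 3

Derivation:
Subtree rooted at D contains: D, E, J
Count = 3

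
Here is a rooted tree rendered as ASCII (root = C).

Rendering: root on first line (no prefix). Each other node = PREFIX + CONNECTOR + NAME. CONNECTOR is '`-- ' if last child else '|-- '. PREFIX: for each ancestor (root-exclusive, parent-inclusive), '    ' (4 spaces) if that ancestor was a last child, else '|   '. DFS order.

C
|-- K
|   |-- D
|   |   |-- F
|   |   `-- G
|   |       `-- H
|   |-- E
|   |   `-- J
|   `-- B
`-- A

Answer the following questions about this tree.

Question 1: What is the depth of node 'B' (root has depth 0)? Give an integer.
Answer: 2

Derivation:
Path from root to B: C -> K -> B
Depth = number of edges = 2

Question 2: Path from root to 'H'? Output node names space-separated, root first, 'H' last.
Walk down from root: C -> K -> D -> G -> H

Answer: C K D G H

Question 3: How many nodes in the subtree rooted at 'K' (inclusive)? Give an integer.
Subtree rooted at K contains: B, D, E, F, G, H, J, K
Count = 8

Answer: 8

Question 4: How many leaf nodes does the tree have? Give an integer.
Answer: 5

Derivation:
Leaves (nodes with no children): A, B, F, H, J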